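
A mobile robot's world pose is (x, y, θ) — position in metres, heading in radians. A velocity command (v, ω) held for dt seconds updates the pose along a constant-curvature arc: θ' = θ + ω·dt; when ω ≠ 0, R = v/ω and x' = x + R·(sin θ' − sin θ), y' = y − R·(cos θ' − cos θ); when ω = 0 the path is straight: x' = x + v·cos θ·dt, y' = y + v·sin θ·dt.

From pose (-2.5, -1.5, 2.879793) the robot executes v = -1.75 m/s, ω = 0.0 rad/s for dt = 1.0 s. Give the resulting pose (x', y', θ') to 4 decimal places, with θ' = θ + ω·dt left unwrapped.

(-0.8096, -1.9529, 2.8798)

θ' = 2.8798 + 0.0·1.0 = 2.8798
ω = 0 → straight: x' = -2.5 + -1.75·cos(2.8798)·1.0 = -0.8096
y' = -1.5 + -1.75·sin(2.8798)·1.0 = -1.9529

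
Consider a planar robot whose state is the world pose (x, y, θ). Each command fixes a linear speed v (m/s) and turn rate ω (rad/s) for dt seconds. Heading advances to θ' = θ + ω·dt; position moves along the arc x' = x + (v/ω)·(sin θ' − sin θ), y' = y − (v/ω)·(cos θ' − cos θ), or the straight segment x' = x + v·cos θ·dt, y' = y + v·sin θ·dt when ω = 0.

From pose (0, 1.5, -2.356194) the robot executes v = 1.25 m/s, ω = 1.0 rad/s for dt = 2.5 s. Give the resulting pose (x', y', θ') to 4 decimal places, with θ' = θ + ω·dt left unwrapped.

(1.0630, -0.6210, 0.1438)

θ' = -2.3562 + 1.0·2.5 = 0.1438
R = v/ω = 1.25/1.0 = 1.2500
x' = 0 + 1.2500·(sin 0.1438 − sin -2.3562) = 1.0630
y' = 1.5 − 1.2500·(cos 0.1438 − cos -2.3562) = -0.6210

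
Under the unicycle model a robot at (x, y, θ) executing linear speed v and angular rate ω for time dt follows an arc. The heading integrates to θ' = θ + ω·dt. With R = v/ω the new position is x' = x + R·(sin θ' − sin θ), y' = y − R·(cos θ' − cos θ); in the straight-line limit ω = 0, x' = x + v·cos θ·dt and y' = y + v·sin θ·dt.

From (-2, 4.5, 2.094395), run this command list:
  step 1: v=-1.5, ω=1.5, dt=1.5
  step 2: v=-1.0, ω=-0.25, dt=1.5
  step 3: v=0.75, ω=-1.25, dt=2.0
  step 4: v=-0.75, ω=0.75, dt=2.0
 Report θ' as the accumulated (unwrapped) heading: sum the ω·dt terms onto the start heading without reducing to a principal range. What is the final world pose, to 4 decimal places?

(0.3702, 5.2875, 2.9694)

step 1: θ'=4.3444 (R=-1.0000) → pose (-0.2009, 4.6403, 4.3444)
step 2: θ'=3.9694 (R=4.0000) → pose (0.5855, 5.9073, 3.9694)
step 3: θ'=1.4694 (R=-0.6000) → pose (-0.4533, 6.3739, 1.4694)
step 4: θ'=2.9694 (R=-1.0000) → pose (0.3702, 5.2875, 2.9694)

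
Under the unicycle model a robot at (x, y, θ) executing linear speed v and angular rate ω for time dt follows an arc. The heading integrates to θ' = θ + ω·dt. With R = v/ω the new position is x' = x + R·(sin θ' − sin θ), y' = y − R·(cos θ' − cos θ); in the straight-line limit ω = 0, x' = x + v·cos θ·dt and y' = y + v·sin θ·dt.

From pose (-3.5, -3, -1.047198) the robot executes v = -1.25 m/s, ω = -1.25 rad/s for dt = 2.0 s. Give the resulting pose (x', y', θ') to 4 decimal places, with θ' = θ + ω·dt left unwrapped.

θ' = -1.0472 + -1.25·2.0 = -3.5472
R = v/ω = -1.25/-1.25 = 1.0000
x' = -3.5 + 1.0000·(sin -3.5472 − sin -1.0472) = -2.2394
y' = -3 − 1.0000·(cos -3.5472 − cos -1.0472) = -1.5811

(-2.2394, -1.5811, -3.5472)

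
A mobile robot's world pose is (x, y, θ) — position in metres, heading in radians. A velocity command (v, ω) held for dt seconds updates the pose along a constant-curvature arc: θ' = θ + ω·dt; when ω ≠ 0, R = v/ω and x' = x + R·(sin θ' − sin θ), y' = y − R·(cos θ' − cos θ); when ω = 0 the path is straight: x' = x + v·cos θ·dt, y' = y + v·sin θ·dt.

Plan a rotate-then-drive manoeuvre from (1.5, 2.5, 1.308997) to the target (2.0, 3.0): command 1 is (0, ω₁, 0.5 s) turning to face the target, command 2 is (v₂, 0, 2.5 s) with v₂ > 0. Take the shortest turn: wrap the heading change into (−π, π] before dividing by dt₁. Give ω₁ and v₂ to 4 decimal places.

heading to target = atan2(3−2.5, 2−1.5) = 0.7854
Δθ = wrap(0.7854 − 1.3090) = -0.5236; ω₁ = Δθ/dt₁ = -1.0472
distance = √((2−1.5)² + (3−2.5)²) = 0.7071; v₂ = distance/dt₂ = 0.2828

ω₁ = -1.0472, v₂ = 0.2828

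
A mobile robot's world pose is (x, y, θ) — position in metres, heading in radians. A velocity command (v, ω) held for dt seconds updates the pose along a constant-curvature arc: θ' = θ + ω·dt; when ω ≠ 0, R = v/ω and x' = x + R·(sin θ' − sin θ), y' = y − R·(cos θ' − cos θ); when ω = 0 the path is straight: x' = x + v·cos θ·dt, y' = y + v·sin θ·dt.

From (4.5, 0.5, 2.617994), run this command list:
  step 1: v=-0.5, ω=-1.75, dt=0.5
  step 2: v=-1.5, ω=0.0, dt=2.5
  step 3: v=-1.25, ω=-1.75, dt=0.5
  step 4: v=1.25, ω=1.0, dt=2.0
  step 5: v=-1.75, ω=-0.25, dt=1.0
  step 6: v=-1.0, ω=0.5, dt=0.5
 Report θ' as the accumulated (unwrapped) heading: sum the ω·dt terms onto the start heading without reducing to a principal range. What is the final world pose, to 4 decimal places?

(6.5747, -2.8367, 2.8680)

step 1: θ'=1.7430 (R=0.2857) → pose (4.6386, 0.3015, 1.7430)
step 2: θ'=1.7430 (straight) → pose (5.2812, -3.3930, 1.7430)
step 3: θ'=0.8680 (R=0.7143) → pose (5.1225, -3.9771, 0.8680)
step 4: θ'=2.8680 (R=1.2500) → pose (4.5064, -1.9656, 2.8680)
step 5: θ'=2.6180 (R=7.0000) → pose (6.1151, -2.6431, 2.6180)
step 6: θ'=2.8680 (R=-2.0000) → pose (6.5747, -2.8367, 2.8680)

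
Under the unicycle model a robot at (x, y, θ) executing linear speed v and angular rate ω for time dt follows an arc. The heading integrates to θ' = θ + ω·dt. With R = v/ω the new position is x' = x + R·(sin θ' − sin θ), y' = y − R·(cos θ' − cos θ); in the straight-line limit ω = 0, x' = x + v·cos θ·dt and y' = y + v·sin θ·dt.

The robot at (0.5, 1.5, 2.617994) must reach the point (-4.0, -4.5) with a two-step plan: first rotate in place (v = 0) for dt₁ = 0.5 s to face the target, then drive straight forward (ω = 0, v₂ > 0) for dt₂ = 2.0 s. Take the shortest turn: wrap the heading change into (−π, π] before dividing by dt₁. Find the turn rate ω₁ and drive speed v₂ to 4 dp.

heading to target = atan2(-4.5−1.5, -4−0.5) = -2.2143
Δθ = wrap(-2.2143 − 2.6180) = 1.4509; ω₁ = Δθ/dt₁ = 2.9018
distance = √((-4−0.5)² + (-4.5−1.5)²) = 7.5000; v₂ = distance/dt₂ = 3.7500

ω₁ = 2.9018, v₂ = 3.7500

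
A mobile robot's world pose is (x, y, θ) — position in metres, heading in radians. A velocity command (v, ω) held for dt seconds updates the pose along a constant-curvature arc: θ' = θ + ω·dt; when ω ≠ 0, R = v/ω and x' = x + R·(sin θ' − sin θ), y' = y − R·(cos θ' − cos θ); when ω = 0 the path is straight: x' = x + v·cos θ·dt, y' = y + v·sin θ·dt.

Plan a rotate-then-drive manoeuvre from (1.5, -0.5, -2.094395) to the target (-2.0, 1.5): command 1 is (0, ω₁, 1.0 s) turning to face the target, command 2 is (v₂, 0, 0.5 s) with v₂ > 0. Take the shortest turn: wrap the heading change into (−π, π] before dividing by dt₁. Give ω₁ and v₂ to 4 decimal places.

heading to target = atan2(1.5−-0.5, -2−1.5) = 2.6224
Δθ = wrap(2.6224 − -2.0944) = -1.5663; ω₁ = Δθ/dt₁ = -1.5663
distance = √((-2−1.5)² + (1.5−-0.5)²) = 4.0311; v₂ = distance/dt₂ = 8.0623

ω₁ = -1.5663, v₂ = 8.0623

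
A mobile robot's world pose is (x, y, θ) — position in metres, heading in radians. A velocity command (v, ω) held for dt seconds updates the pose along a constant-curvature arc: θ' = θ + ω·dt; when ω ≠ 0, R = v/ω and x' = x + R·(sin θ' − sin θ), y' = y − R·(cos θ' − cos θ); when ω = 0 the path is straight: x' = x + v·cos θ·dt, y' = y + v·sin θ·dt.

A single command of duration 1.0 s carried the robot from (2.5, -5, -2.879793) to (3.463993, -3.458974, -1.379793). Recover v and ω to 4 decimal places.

Δθ = -1.379793 − -2.879793 = 1.500000
ω = Δθ/dt = 1.500000/1.0 = 1.5000
R = −Δy/(cos θ' − cos θ) = -1.3333
v = R·ω = -1.3333·1.5000 = -2.0000

v = -2.0000, ω = 1.5000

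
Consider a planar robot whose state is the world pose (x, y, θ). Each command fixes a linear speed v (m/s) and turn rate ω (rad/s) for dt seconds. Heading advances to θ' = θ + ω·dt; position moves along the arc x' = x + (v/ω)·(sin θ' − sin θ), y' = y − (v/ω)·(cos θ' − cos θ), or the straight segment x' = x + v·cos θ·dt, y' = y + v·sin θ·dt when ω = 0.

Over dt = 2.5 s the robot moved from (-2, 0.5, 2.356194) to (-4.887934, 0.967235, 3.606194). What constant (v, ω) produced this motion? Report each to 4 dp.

Δθ = 3.606194 − 2.356194 = 1.250000
ω = Δθ/dt = 1.250000/2.5 = 0.5000
R = Δx/(sin θ' − sin θ) = 2.5000
v = R·ω = 2.5000·0.5000 = 1.2500

v = 1.2500, ω = 0.5000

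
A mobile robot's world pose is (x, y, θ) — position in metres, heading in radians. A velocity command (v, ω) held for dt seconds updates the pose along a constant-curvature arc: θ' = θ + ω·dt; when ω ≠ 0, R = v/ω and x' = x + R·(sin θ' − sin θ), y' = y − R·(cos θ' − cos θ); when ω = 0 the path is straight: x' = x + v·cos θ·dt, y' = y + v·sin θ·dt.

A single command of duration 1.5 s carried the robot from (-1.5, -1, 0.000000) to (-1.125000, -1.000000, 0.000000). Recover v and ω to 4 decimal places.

Δθ = 0.000000 − 0.000000 = 0.000000
ω = Δθ/dt = 0.000000/1.5 = 0.0000
ω = 0 → v = (Δx·cos θ + Δy·sin θ)/dt = 0.2500

v = 0.2500, ω = 0.0000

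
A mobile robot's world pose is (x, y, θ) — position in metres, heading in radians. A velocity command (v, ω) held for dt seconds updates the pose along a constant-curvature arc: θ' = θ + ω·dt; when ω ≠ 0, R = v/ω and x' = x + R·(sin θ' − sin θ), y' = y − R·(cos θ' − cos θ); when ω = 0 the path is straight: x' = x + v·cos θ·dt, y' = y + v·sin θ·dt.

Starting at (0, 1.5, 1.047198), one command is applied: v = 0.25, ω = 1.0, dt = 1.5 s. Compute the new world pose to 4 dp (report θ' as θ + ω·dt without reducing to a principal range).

(-0.0765, 1.8321, 2.5472)

θ' = 1.0472 + 1.0·1.5 = 2.5472
R = v/ω = 0.25/1.0 = 0.2500
x' = 0 + 0.2500·(sin 2.5472 − sin 1.0472) = -0.0765
y' = 1.5 − 0.2500·(cos 2.5472 − cos 1.0472) = 1.8321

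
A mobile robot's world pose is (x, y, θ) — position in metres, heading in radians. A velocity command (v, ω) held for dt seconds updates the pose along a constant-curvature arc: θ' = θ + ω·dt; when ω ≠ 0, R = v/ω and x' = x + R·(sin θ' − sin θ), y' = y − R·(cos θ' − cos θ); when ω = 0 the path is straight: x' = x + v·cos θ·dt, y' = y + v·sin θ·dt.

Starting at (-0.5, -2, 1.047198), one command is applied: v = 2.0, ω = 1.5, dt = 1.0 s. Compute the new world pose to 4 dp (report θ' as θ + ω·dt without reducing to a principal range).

θ' = 1.0472 + 1.5·1.0 = 2.5472
R = v/ω = 2.0/1.5 = 1.3333
x' = -0.5 + 1.3333·(sin 2.5472 − sin 1.0472) = -0.9080
y' = -2 − 1.3333·(cos 2.5472 − cos 1.0472) = -0.2287

(-0.9080, -0.2287, 2.5472)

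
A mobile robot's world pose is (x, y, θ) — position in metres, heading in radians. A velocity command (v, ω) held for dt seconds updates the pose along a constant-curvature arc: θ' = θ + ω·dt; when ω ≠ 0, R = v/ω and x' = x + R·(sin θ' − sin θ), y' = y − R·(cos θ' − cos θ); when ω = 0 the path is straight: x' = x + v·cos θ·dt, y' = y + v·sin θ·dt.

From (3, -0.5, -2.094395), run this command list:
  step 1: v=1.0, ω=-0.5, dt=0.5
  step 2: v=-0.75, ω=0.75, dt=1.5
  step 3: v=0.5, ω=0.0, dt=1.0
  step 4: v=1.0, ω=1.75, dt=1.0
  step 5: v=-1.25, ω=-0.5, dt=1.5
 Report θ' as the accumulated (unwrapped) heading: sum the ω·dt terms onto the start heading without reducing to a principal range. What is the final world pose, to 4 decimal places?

step 1: θ'=-2.3444 (R=-2.0000) → pose (2.6988, -0.8974, -2.3444)
step 2: θ'=-1.2194 (R=-1.0000) → pose (2.9222, 0.1455, -1.2194)
step 3: θ'=-1.2194 (straight) → pose (3.0943, -0.3239, -1.2194)
step 4: θ'=0.5306 (R=0.5714) → pose (3.9200, -0.6201, 0.5306)
step 5: θ'=-0.2194 (R=2.5000) → pose (2.1108, -0.9039, -0.2194)

(2.1108, -0.9039, -0.2194)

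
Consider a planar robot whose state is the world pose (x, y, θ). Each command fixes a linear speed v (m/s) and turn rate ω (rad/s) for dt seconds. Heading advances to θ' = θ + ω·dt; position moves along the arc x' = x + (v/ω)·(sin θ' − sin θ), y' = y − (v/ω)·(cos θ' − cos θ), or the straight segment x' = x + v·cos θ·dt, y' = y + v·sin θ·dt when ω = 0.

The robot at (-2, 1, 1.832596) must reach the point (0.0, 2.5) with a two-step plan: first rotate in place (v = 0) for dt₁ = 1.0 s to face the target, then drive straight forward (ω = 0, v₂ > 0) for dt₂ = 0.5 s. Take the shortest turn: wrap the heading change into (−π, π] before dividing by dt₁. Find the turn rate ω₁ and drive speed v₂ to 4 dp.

heading to target = atan2(2.5−1, 0−-2) = 0.6435
Δθ = wrap(0.6435 − 1.8326) = -1.1891; ω₁ = Δθ/dt₁ = -1.1891
distance = √((0−-2)² + (2.5−1)²) = 2.5000; v₂ = distance/dt₂ = 5.0000

ω₁ = -1.1891, v₂ = 5.0000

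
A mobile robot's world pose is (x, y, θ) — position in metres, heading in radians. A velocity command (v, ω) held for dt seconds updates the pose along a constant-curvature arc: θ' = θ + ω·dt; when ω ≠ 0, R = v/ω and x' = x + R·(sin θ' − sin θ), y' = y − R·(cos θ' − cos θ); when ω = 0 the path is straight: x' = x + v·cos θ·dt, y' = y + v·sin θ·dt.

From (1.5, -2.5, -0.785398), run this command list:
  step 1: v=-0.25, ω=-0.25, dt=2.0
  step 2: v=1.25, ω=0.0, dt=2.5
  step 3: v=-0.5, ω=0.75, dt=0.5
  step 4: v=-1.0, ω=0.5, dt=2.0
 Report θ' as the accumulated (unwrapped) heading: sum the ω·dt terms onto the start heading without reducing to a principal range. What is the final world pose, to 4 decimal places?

step 1: θ'=-1.2854 (R=1.0000) → pose (1.2476, -2.0744, -1.2854)
step 2: θ'=-1.2854 (straight) → pose (2.1274, -5.0730, -1.2854)
step 3: θ'=-0.9104 (R=-0.6667) → pose (2.0142, -4.8518, -0.9104)
step 4: θ'=0.0896 (R=-2.0000) → pose (0.2557, -4.0867, 0.0896)

(0.2557, -4.0867, 0.0896)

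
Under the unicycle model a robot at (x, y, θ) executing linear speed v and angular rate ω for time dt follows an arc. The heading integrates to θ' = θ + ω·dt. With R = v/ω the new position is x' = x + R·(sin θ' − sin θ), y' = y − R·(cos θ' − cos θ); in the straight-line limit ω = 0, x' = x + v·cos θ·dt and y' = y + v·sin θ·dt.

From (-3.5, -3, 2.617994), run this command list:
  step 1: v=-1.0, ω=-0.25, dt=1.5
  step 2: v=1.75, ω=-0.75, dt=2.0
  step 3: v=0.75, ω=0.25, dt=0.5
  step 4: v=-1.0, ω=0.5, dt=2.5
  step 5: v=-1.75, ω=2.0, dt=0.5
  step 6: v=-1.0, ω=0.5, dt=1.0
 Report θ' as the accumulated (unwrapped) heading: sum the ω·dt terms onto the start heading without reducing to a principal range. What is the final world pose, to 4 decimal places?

step 1: θ'=2.2430 (R=4.0000) → pose (-2.3702, -3.9733, 2.2430)
step 2: θ'=0.7430 (R=-2.3333) → pose (-2.1229, -0.8019, 0.7430)
step 3: θ'=0.8680 (R=3.0000) → pose (-1.8633, -0.5317, 0.8680)
step 4: θ'=2.1180 (R=-2.0000) → pose (-2.0452, -2.8650, 2.1180)
step 5: θ'=3.1180 (R=-0.8750) → pose (-1.3186, -3.2845, 3.1180)
step 6: θ'=3.6180 (R=-2.0000) → pose (-0.3543, -3.0623, 3.6180)

(-0.3543, -3.0623, 3.6180)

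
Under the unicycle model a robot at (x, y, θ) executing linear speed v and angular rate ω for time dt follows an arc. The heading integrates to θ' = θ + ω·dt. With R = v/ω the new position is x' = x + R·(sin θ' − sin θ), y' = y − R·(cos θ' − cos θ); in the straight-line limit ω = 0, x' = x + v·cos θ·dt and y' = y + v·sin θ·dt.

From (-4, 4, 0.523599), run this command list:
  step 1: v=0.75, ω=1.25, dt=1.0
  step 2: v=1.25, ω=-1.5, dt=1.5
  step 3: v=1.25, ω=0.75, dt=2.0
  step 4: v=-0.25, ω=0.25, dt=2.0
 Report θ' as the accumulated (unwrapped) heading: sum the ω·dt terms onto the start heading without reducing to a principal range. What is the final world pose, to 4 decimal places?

step 1: θ'=1.7736 (R=0.6000) → pose (-3.7123, 4.6405, 1.7736)
step 2: θ'=-0.4764 (R=-0.8333) → pose (-2.5139, 5.5489, -0.4764)
step 3: θ'=1.0236 (R=1.6667) → pose (-0.3263, 6.1628, 1.0236)
step 4: θ'=1.5236 (R=-1.0000) → pose (-0.4712, 5.6897, 1.5236)

(-0.4712, 5.6897, 1.5236)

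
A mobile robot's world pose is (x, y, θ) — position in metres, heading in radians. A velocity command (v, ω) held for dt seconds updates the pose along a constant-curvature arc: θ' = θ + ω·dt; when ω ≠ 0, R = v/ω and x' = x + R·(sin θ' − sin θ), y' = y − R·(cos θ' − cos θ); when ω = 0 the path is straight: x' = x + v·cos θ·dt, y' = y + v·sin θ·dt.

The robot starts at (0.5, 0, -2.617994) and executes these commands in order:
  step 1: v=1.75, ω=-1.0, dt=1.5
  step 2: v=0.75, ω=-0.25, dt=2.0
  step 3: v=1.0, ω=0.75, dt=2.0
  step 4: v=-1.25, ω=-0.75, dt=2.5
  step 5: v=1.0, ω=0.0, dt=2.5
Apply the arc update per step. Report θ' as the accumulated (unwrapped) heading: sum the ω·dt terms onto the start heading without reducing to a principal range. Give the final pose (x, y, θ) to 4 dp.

(-1.3517, 3.4145, -4.9930)

step 1: θ'=-4.1180 (R=-1.7500) → pose (-1.8249, 0.5355, -4.1180)
step 2: θ'=-4.6180 (R=-3.0000) → pose (-2.3260, 1.9328, -4.6180)
step 3: θ'=-3.1180 (R=1.3333) → pose (-3.6849, 3.1401, -3.1180)
step 4: θ'=-4.9930 (R=1.6667) → pose (-2.0441, 1.0123, -4.9930)
step 5: θ'=-4.9930 (straight) → pose (-1.3517, 3.4145, -4.9930)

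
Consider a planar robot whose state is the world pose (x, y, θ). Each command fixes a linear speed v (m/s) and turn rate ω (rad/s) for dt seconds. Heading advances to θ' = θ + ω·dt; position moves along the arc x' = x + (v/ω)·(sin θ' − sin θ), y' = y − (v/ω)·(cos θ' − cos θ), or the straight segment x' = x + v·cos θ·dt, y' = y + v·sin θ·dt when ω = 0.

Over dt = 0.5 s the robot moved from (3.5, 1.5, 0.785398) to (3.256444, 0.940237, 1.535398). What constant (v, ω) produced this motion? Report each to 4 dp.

Δθ = 1.535398 − 0.785398 = 0.750000
ω = Δθ/dt = 0.750000/0.5 = 1.5000
R = −Δy/(cos θ' − cos θ) = -0.8333
v = R·ω = -0.8333·1.5000 = -1.2500

v = -1.2500, ω = 1.5000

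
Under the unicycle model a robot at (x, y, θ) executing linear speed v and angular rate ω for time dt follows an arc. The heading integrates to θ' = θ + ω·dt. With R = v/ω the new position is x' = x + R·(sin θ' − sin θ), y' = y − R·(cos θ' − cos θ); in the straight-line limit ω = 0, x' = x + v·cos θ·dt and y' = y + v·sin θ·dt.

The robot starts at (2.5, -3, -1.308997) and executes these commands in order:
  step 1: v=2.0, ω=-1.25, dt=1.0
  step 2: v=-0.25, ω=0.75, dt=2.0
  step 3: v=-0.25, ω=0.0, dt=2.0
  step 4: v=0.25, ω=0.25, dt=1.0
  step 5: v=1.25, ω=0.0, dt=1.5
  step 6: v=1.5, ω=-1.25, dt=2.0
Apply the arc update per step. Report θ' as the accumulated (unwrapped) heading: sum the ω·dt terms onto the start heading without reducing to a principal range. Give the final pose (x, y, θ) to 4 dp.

step 1: θ'=-2.5590 (R=-1.6000) → pose (1.8348, -4.7502, -2.5590)
step 2: θ'=-1.0590 (R=-0.3333) → pose (1.9421, -4.3086, -1.0590)
step 3: θ'=-1.0590 (straight) → pose (1.6972, -3.8726, -1.0590)
step 4: θ'=-0.8090 (R=1.0000) → pose (1.8454, -4.0731, -0.8090)
step 5: θ'=-0.8090 (straight) → pose (3.1396, -5.4299, -0.8090)
step 6: θ'=-3.3090 (R=-1.2000) → pose (2.0714, -7.4414, -3.3090)

(2.0714, -7.4414, -3.3090)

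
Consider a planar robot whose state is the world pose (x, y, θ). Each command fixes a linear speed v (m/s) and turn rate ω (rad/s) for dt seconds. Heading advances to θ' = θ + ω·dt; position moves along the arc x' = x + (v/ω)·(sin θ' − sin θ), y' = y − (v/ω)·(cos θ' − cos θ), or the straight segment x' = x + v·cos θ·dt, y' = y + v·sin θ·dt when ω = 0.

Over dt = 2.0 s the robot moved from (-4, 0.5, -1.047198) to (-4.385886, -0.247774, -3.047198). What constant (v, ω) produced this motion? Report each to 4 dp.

Δθ = -3.047198 − -1.047198 = -2.000000
ω = Δθ/dt = -2.000000/2.0 = -1.0000
R = −Δy/(cos θ' − cos θ) = -0.5000
v = R·ω = -0.5000·-1.0000 = 0.5000

v = 0.5000, ω = -1.0000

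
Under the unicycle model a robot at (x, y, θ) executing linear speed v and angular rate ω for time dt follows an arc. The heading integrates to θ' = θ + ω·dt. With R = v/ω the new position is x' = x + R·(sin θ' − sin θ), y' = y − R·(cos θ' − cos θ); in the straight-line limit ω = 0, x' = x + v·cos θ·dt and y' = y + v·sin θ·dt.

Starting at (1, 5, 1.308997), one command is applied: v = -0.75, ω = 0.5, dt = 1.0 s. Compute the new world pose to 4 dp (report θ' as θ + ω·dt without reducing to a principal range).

θ' = 1.3090 + 0.5·1.0 = 1.8090
R = v/ω = -0.75/0.5 = -1.5000
x' = 1 + -1.5000·(sin 1.8090 − sin 1.3090) = 0.9912
y' = 5 − -1.5000·(cos 1.8090 − cos 1.3090) = 4.2578

(0.9912, 4.2578, 1.8090)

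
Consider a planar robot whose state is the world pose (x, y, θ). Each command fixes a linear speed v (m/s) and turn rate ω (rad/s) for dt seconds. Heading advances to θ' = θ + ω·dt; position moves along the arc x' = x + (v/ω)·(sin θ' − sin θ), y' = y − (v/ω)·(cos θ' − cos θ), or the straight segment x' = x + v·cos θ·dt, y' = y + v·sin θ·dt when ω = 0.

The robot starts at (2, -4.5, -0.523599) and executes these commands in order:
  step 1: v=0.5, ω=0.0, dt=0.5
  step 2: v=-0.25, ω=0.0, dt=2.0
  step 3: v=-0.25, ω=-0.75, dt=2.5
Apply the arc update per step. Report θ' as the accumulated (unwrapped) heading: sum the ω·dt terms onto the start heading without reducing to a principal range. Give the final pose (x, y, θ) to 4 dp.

step 1: θ'=-0.5236 (straight) → pose (2.2165, -4.6250, -0.5236)
step 2: θ'=-0.5236 (straight) → pose (1.7835, -4.3750, -0.5236)
step 3: θ'=-2.3986 (R=0.3333) → pose (1.7247, -3.8408, -2.3986)

(1.7247, -3.8408, -2.3986)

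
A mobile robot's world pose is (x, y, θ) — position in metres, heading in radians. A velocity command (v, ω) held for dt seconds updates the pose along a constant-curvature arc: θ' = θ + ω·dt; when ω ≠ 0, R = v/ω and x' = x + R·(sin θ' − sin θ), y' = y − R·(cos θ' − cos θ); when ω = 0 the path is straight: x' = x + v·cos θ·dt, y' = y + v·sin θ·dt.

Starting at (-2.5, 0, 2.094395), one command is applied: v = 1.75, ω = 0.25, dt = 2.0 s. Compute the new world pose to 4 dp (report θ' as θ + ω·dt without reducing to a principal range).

θ' = 2.0944 + 0.25·2.0 = 2.5944
R = v/ω = 1.75/0.25 = 7.0000
x' = -2.5 + 7.0000·(sin 2.5944 − sin 2.0944) = -4.9201
y' = 0 − 7.0000·(cos 2.5944 − cos 2.0944) = 2.4779

(-4.9201, 2.4779, 2.5944)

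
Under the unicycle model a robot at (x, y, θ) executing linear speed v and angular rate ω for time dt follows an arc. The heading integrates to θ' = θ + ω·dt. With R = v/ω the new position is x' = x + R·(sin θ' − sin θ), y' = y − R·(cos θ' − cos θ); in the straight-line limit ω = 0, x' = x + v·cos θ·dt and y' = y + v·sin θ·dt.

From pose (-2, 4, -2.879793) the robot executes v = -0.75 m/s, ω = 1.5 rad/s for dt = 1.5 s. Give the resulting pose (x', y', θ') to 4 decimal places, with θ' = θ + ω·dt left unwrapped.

(-1.8349, 4.8870, -0.6298)

θ' = -2.8798 + 1.5·1.5 = -0.6298
R = v/ω = -0.75/1.5 = -0.5000
x' = -2 + -0.5000·(sin -0.6298 − sin -2.8798) = -1.8349
y' = 4 − -0.5000·(cos -0.6298 − cos -2.8798) = 4.8870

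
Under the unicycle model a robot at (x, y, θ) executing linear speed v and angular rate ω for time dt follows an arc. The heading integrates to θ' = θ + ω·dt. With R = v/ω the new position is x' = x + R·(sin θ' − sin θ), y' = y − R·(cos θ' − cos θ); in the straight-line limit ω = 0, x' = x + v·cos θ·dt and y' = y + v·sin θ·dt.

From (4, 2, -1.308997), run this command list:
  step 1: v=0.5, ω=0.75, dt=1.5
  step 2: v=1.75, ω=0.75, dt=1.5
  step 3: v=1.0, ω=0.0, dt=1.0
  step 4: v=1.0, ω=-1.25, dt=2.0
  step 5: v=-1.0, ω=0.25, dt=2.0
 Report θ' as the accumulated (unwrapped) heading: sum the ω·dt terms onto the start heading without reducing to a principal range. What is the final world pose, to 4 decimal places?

(8.3577, 4.6950, -1.0590)

step 1: θ'=-0.1840 (R=0.6667) → pose (4.5220, 1.5171, -0.1840)
step 2: θ'=0.9410 (R=2.3333) → pose (6.8346, 2.4368, 0.9410)
step 3: θ'=0.9410 (straight) → pose (7.4235, 3.2449, 0.9410)
step 4: θ'=-1.5590 (R=-0.8000) → pose (8.8700, 2.7832, -1.5590)
step 5: θ'=-1.0590 (R=-4.0000) → pose (8.3577, 4.6950, -1.0590)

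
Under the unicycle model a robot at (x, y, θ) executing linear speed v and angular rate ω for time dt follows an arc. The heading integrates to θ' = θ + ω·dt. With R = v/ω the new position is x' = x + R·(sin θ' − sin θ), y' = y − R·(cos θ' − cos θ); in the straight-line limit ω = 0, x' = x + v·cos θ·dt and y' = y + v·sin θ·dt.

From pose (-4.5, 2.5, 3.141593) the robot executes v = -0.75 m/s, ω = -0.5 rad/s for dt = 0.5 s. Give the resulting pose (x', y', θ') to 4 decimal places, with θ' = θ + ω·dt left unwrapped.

θ' = 3.1416 + -0.5·0.5 = 2.8916
R = v/ω = -0.75/-0.5 = 1.5000
x' = -4.5 + 1.5000·(sin 2.8916 − sin 3.1416) = -4.1289
y' = 2.5 − 1.5000·(cos 2.8916 − cos 3.1416) = 2.4534

(-4.1289, 2.4534, 2.8916)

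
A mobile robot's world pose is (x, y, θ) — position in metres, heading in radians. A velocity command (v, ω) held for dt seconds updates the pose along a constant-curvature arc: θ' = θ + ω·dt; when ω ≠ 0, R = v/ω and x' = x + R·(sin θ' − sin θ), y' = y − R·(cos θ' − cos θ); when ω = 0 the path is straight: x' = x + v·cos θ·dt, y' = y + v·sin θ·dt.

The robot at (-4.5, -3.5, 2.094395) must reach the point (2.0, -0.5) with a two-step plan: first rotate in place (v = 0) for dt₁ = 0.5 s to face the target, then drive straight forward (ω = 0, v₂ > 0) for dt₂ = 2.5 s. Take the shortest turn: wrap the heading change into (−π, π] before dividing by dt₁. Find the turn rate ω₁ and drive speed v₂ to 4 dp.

heading to target = atan2(-0.5−-3.5, 2−-4.5) = 0.4324
Δθ = wrap(0.4324 − 2.0944) = -1.6620; ω₁ = Δθ/dt₁ = -3.3240
distance = √((2−-4.5)² + (-0.5−-3.5)²) = 7.1589; v₂ = distance/dt₂ = 2.8636

ω₁ = -3.3240, v₂ = 2.8636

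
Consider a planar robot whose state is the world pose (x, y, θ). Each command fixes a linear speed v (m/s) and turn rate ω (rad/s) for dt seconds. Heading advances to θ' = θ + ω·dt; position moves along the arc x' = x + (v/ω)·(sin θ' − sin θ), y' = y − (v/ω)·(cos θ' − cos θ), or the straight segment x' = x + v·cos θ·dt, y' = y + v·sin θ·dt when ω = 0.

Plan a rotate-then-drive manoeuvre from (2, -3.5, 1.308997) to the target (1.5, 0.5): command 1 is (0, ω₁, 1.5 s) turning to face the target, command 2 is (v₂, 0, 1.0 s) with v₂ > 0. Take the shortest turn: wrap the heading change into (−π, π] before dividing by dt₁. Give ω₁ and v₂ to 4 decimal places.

heading to target = atan2(0.5−-3.5, 1.5−2) = 1.6952
Δθ = wrap(1.6952 − 1.3090) = 0.3862; ω₁ = Δθ/dt₁ = 0.2574
distance = √((1.5−2)² + (0.5−-3.5)²) = 4.0311; v₂ = distance/dt₂ = 4.0311

ω₁ = 0.2574, v₂ = 4.0311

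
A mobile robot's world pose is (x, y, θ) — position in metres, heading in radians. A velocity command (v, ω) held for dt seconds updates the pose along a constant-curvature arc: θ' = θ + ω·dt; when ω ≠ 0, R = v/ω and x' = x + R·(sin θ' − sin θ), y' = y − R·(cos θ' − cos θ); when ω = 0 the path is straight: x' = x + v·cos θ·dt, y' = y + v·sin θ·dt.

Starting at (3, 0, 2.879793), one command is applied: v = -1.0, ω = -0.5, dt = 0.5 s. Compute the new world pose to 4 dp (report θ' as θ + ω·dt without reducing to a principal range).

θ' = 2.8798 + -0.5·0.5 = 2.6298
R = v/ω = -1.0/-0.5 = 2.0000
x' = 3 + 2.0000·(sin 2.6298 − sin 2.8798) = 3.4619
y' = 0 − 2.0000·(cos 2.6298 − cos 2.8798) = -0.1881

(3.4619, -0.1881, 2.6298)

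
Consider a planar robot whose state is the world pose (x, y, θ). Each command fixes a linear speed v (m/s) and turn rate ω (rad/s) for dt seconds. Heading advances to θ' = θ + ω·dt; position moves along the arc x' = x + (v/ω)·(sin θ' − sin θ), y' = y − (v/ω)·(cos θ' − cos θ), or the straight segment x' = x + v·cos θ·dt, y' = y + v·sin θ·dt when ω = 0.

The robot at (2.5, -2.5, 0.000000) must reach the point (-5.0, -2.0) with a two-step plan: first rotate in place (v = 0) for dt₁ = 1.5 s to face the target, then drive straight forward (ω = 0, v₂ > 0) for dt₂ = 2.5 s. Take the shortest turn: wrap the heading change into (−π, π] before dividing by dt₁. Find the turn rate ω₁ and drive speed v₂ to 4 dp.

ω₁ = 2.0500, v₂ = 3.0067

heading to target = atan2(-2−-2.5, -5−2.5) = 3.0750
Δθ = wrap(3.0750 − 0.0000) = 3.0750; ω₁ = Δθ/dt₁ = 2.0500
distance = √((-5−2.5)² + (-2−-2.5)²) = 7.5166; v₂ = distance/dt₂ = 3.0067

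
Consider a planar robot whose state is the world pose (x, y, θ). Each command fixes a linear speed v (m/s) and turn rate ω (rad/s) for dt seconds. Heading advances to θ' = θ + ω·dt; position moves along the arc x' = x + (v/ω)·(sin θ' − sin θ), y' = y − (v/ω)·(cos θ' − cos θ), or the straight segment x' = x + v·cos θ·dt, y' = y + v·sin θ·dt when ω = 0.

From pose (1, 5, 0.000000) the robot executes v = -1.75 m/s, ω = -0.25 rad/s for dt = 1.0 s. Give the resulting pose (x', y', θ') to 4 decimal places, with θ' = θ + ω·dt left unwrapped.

(-0.7318, 5.2176, -0.2500)

θ' = 0.0000 + -0.25·1.0 = -0.2500
R = v/ω = -1.75/-0.25 = 7.0000
x' = 1 + 7.0000·(sin -0.2500 − sin 0.0000) = -0.7318
y' = 5 − 7.0000·(cos -0.2500 − cos 0.0000) = 5.2176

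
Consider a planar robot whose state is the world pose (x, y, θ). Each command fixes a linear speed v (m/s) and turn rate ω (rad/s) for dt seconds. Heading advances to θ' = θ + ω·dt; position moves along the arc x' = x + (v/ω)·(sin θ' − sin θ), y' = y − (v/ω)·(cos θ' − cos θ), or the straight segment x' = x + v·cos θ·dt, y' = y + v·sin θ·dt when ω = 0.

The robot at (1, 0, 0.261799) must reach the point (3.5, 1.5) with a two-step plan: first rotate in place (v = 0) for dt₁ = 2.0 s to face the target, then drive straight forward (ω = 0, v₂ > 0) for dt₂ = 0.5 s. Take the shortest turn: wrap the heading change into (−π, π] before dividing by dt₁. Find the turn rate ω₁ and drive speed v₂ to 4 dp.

heading to target = atan2(1.5−0, 3.5−1) = 0.5404
Δθ = wrap(0.5404 − 0.2618) = 0.2786; ω₁ = Δθ/dt₁ = 0.1393
distance = √((3.5−1)² + (1.5−0)²) = 2.9155; v₂ = distance/dt₂ = 5.8310

ω₁ = 0.1393, v₂ = 5.8310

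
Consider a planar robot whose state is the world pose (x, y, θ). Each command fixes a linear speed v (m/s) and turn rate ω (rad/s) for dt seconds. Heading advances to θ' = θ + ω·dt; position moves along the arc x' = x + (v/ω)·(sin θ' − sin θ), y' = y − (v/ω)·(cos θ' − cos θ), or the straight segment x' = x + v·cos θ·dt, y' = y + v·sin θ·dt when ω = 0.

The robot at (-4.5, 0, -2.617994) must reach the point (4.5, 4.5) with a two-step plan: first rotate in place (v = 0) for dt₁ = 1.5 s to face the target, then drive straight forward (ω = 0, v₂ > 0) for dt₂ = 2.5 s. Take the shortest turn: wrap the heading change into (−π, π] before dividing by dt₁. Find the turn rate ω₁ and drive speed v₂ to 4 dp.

heading to target = atan2(4.5−0, 4.5−-4.5) = 0.4636
Δθ = wrap(0.4636 − -2.6180) = 3.0816; ω₁ = Δθ/dt₁ = 2.0544
distance = √((4.5−-4.5)² + (4.5−0)²) = 10.0623; v₂ = distance/dt₂ = 4.0249

ω₁ = 2.0544, v₂ = 4.0249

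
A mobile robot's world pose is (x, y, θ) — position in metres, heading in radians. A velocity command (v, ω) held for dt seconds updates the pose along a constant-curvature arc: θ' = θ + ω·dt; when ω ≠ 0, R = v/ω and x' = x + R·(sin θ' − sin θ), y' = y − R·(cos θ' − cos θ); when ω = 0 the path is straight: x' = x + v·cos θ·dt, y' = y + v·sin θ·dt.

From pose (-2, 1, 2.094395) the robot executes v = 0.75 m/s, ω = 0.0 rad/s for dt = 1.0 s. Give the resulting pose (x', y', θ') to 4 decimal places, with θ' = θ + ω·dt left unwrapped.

(-2.3750, 1.6495, 2.0944)

θ' = 2.0944 + 0.0·1.0 = 2.0944
ω = 0 → straight: x' = -2 + 0.75·cos(2.0944)·1.0 = -2.3750
y' = 1 + 0.75·sin(2.0944)·1.0 = 1.6495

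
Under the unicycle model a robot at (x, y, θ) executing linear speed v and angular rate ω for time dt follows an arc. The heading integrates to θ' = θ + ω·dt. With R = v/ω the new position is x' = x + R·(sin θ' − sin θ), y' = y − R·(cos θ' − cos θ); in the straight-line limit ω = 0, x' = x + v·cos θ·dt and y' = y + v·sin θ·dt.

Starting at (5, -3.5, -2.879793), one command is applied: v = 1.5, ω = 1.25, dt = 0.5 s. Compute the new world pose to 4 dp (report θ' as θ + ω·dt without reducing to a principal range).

θ' = -2.8798 + 1.25·0.5 = -2.2548
R = v/ω = 1.5/1.25 = 1.2000
x' = 5 + 1.2000·(sin -2.2548 − sin -2.8798) = 4.3805
y' = -3.5 − 1.2000·(cos -2.2548 − cos -2.8798) = -3.9008

(4.3805, -3.9008, -2.2548)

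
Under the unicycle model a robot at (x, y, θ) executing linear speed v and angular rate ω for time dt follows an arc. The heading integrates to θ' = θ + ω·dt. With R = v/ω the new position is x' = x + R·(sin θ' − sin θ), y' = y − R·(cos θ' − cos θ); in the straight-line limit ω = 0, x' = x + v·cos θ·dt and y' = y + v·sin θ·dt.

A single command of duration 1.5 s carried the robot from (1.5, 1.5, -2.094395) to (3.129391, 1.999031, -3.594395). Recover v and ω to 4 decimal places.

Δθ = -3.594395 − -2.094395 = -1.500000
ω = Δθ/dt = -1.500000/1.5 = -1.0000
R = Δx/(sin θ' − sin θ) = 1.2500
v = R·ω = 1.2500·-1.0000 = -1.2500

v = -1.2500, ω = -1.0000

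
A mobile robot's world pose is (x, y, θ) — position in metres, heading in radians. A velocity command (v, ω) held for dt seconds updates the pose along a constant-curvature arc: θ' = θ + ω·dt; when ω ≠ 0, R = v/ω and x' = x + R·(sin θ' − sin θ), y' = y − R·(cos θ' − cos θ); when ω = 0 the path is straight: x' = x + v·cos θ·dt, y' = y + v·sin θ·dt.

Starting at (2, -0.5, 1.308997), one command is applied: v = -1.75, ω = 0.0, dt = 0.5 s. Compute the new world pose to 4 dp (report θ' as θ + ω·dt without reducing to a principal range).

θ' = 1.3090 + 0.0·0.5 = 1.3090
ω = 0 → straight: x' = 2 + -1.75·cos(1.3090)·0.5 = 1.7735
y' = -0.5 + -1.75·sin(1.3090)·0.5 = -1.3452

(1.7735, -1.3452, 1.3090)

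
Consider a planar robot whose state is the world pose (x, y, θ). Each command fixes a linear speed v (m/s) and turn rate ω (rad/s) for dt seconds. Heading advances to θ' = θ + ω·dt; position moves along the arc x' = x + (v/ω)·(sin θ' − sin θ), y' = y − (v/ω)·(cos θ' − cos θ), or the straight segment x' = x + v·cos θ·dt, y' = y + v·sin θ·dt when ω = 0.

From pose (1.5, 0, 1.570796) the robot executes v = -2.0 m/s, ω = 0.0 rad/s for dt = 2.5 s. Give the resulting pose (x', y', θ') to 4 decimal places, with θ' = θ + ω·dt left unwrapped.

(1.5000, -5.0000, 1.5708)

θ' = 1.5708 + 0.0·2.5 = 1.5708
ω = 0 → straight: x' = 1.5 + -2.0·cos(1.5708)·2.5 = 1.5000
y' = 0 + -2.0·sin(1.5708)·2.5 = -5.0000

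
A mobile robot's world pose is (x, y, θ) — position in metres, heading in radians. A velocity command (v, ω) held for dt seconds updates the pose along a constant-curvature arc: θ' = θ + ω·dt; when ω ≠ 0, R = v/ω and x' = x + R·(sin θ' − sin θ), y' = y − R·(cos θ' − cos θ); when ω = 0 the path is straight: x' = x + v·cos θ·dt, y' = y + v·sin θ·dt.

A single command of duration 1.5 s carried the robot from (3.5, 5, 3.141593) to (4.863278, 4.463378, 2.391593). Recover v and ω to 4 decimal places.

Δθ = 2.391593 − 3.141593 = -0.750000
ω = Δθ/dt = -0.750000/1.5 = -0.5000
R = Δx/(sin θ' − sin θ) = 2.0000
v = R·ω = 2.0000·-0.5000 = -1.0000

v = -1.0000, ω = -0.5000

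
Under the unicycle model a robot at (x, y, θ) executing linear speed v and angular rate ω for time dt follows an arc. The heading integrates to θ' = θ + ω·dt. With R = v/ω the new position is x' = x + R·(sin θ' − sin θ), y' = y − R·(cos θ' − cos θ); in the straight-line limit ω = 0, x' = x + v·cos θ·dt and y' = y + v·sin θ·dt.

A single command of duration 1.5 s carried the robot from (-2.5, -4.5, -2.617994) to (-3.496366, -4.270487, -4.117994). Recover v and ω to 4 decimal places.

Δθ = -4.117994 − -2.617994 = -1.500000
ω = Δθ/dt = -1.500000/1.5 = -1.0000
R = Δx/(sin θ' − sin θ) = -0.7500
v = R·ω = -0.7500·-1.0000 = 0.7500

v = 0.7500, ω = -1.0000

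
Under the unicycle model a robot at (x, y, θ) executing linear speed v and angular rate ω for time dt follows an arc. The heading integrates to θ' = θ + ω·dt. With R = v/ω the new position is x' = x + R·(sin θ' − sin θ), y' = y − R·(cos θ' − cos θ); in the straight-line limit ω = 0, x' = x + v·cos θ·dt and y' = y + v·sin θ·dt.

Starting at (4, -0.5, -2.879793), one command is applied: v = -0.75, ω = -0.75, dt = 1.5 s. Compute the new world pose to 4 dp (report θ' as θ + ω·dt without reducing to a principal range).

θ' = -2.8798 + -0.75·1.5 = -4.0048
R = v/ω = -0.75/-0.75 = 1.0000
x' = 4 + 1.0000·(sin -4.0048 − sin -2.8798) = 5.0187
y' = -0.5 − 1.0000·(cos -4.0048 − cos -2.8798) = -0.8159

(5.0187, -0.8159, -4.0048)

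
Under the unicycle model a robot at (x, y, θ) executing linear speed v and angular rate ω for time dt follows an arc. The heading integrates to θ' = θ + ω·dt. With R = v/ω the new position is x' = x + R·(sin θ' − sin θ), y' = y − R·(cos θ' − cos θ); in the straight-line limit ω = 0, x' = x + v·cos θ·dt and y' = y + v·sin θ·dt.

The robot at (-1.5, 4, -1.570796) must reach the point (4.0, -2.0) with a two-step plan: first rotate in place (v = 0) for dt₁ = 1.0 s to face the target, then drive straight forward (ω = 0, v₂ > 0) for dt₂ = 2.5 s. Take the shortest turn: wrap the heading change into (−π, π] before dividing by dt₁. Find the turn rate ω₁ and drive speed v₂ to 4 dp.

ω₁ = 0.7419, v₂ = 3.2558

heading to target = atan2(-2−4, 4−-1.5) = -0.8288
Δθ = wrap(-0.8288 − -1.5708) = 0.7419; ω₁ = Δθ/dt₁ = 0.7419
distance = √((4−-1.5)² + (-2−4)²) = 8.1394; v₂ = distance/dt₂ = 3.2558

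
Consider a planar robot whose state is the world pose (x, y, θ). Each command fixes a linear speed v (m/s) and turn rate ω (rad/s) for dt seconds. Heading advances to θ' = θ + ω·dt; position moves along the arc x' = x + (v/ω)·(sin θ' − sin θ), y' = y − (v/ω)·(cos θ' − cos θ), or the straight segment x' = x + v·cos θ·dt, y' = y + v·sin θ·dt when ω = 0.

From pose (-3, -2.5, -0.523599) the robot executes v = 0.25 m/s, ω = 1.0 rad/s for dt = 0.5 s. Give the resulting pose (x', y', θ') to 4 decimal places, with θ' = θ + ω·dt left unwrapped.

θ' = -0.5236 + 1.0·0.5 = -0.0236
R = v/ω = 0.25/1.0 = 0.2500
x' = -3 + 0.2500·(sin -0.0236 − sin -0.5236) = -2.8809
y' = -2.5 − 0.2500·(cos -0.0236 − cos -0.5236) = -2.5334

(-2.8809, -2.5334, -0.0236)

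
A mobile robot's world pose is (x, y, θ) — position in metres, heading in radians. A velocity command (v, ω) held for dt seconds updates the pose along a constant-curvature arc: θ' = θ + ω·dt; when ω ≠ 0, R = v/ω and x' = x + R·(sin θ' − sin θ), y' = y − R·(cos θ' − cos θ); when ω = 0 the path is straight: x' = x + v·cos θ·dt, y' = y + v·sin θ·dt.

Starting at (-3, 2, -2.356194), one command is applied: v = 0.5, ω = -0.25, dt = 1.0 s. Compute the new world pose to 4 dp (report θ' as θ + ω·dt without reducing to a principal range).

(-3.3938, 1.6941, -2.6062)

θ' = -2.3562 + -0.25·1.0 = -2.6062
R = v/ω = 0.5/-0.25 = -2.0000
x' = -3 + -2.0000·(sin -2.6062 − sin -2.3562) = -3.3938
y' = 2 − -2.0000·(cos -2.6062 − cos -2.3562) = 1.6941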